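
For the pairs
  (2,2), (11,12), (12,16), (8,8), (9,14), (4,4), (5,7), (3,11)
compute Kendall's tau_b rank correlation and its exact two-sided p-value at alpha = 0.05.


Step 1: Enumerate the 28 unordered pairs (i,j) with i<j and classify each by sign(x_j-x_i) * sign(y_j-y_i).
  (1,2):dx=+9,dy=+10->C; (1,3):dx=+10,dy=+14->C; (1,4):dx=+6,dy=+6->C; (1,5):dx=+7,dy=+12->C
  (1,6):dx=+2,dy=+2->C; (1,7):dx=+3,dy=+5->C; (1,8):dx=+1,dy=+9->C; (2,3):dx=+1,dy=+4->C
  (2,4):dx=-3,dy=-4->C; (2,5):dx=-2,dy=+2->D; (2,6):dx=-7,dy=-8->C; (2,7):dx=-6,dy=-5->C
  (2,8):dx=-8,dy=-1->C; (3,4):dx=-4,dy=-8->C; (3,5):dx=-3,dy=-2->C; (3,6):dx=-8,dy=-12->C
  (3,7):dx=-7,dy=-9->C; (3,8):dx=-9,dy=-5->C; (4,5):dx=+1,dy=+6->C; (4,6):dx=-4,dy=-4->C
  (4,7):dx=-3,dy=-1->C; (4,8):dx=-5,dy=+3->D; (5,6):dx=-5,dy=-10->C; (5,7):dx=-4,dy=-7->C
  (5,8):dx=-6,dy=-3->C; (6,7):dx=+1,dy=+3->C; (6,8):dx=-1,dy=+7->D; (7,8):dx=-2,dy=+4->D
Step 2: C = 24, D = 4, total pairs = 28.
Step 3: tau = (C - D)/(n(n-1)/2) = (24 - 4)/28 = 0.714286.
Step 4: Exact two-sided p-value (enumerate n! = 40320 permutations of y under H0): p = 0.014137.
Step 5: alpha = 0.05. reject H0.

tau_b = 0.7143 (C=24, D=4), p = 0.014137, reject H0.


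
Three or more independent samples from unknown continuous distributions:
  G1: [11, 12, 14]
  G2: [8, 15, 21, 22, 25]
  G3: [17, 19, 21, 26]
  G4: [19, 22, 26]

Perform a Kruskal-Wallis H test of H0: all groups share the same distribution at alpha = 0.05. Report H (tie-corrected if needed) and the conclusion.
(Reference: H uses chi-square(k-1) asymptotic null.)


Step 1: Combine all N = 15 observations and assign midranks.
sorted (value, group, rank): (8,G2,1), (11,G1,2), (12,G1,3), (14,G1,4), (15,G2,5), (17,G3,6), (19,G3,7.5), (19,G4,7.5), (21,G2,9.5), (21,G3,9.5), (22,G2,11.5), (22,G4,11.5), (25,G2,13), (26,G3,14.5), (26,G4,14.5)
Step 2: Sum ranks within each group.
R_1 = 9 (n_1 = 3)
R_2 = 40 (n_2 = 5)
R_3 = 37.5 (n_3 = 4)
R_4 = 33.5 (n_4 = 3)
Step 3: H = 12/(N(N+1)) * sum(R_i^2/n_i) - 3(N+1)
     = 12/(15*16) * (9^2/3 + 40^2/5 + 37.5^2/4 + 33.5^2/3) - 3*16
     = 0.050000 * 1072.65 - 48
     = 5.632292.
Step 4: Ties present; correction factor C = 1 - 24/(15^3 - 15) = 0.992857. Corrected H = 5.632292 / 0.992857 = 5.672812.
Step 5: Under H0, H ~ chi^2(3); p-value = 0.128660.
Step 6: alpha = 0.05. fail to reject H0.

H = 5.6728, df = 3, p = 0.128660, fail to reject H0.


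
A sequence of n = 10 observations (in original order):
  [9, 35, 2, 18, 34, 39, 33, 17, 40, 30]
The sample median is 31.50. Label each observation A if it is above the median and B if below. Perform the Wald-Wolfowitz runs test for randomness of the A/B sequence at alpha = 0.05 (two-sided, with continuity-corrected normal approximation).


Step 1: Compute median = 31.50; label A = above, B = below.
Labels in order: BABBAAABAB  (n_A = 5, n_B = 5)
Step 2: Count runs R = 7.
Step 3: Under H0 (random ordering), E[R] = 2*n_A*n_B/(n_A+n_B) + 1 = 2*5*5/10 + 1 = 6.0000.
        Var[R] = 2*n_A*n_B*(2*n_A*n_B - n_A - n_B) / ((n_A+n_B)^2 * (n_A+n_B-1)) = 2000/900 = 2.2222.
        SD[R] = 1.4907.
Step 4: Continuity-corrected z = (R - 0.5 - E[R]) / SD[R] = (7 - 0.5 - 6.0000) / 1.4907 = 0.3354.
Step 5: Two-sided p-value via normal approximation = 2*(1 - Phi(|z|)) = 0.737316.
Step 6: alpha = 0.05. fail to reject H0.

R = 7, z = 0.3354, p = 0.737316, fail to reject H0.


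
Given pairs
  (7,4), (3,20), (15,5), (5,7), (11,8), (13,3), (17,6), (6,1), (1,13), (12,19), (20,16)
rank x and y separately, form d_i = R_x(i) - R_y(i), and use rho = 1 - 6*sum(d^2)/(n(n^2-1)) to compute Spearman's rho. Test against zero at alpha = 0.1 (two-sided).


Step 1: Rank x and y separately (midranks; no ties here).
rank(x): 7->5, 3->2, 15->9, 5->3, 11->6, 13->8, 17->10, 6->4, 1->1, 12->7, 20->11
rank(y): 4->3, 20->11, 5->4, 7->6, 8->7, 3->2, 6->5, 1->1, 13->8, 19->10, 16->9
Step 2: d_i = R_x(i) - R_y(i); compute d_i^2.
  (5-3)^2=4, (2-11)^2=81, (9-4)^2=25, (3-6)^2=9, (6-7)^2=1, (8-2)^2=36, (10-5)^2=25, (4-1)^2=9, (1-8)^2=49, (7-10)^2=9, (11-9)^2=4
sum(d^2) = 252.
Step 3: rho = 1 - 6*252 / (11*(11^2 - 1)) = 1 - 1512/1320 = -0.145455.
Step 4: Under H0, t = rho * sqrt((n-2)/(1-rho^2)) = -0.4411 ~ t(9).
Step 5: Two-sided p-value from the t-distribution with 9 df = 0.669579.
Step 6: alpha = 0.1. fail to reject H0.

rho = -0.1455, p = 0.669579, fail to reject H0 at alpha = 0.1.


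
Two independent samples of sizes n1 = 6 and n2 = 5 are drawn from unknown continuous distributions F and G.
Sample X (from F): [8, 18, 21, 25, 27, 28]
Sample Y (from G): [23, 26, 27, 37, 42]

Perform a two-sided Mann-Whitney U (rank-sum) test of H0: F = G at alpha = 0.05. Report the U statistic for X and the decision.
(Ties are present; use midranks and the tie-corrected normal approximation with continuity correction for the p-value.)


Step 1: Combine and sort all 11 observations; assign midranks.
sorted (value, group): (8,X), (18,X), (21,X), (23,Y), (25,X), (26,Y), (27,X), (27,Y), (28,X), (37,Y), (42,Y)
ranks: 8->1, 18->2, 21->3, 23->4, 25->5, 26->6, 27->7.5, 27->7.5, 28->9, 37->10, 42->11
Step 2: Rank sum for X: R1 = 1 + 2 + 3 + 5 + 7.5 + 9 = 27.5.
Step 3: U_X = R1 - n1(n1+1)/2 = 27.5 - 6*7/2 = 27.5 - 21 = 6.5.
       U_Y = n1*n2 - U_X = 30 - 6.5 = 23.5.
Step 4: Ties are present, so use the tie-corrected normal approximation (with continuity correction) for the p-value.
Step 5: p-value = 0.143215; compare to alpha = 0.05. fail to reject H0.

U_X = 6.5, p = 0.143215, fail to reject H0 at alpha = 0.05.


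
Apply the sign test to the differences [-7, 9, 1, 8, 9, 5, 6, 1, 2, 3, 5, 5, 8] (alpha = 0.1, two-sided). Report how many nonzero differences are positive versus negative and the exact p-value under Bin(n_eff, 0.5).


Step 1: Discard zero differences. Original n = 13; n_eff = number of nonzero differences = 13.
Nonzero differences (with sign): -7, +9, +1, +8, +9, +5, +6, +1, +2, +3, +5, +5, +8
Step 2: Count signs: positive = 12, negative = 1.
Step 3: Under H0: P(positive) = 0.5, so the number of positives S ~ Bin(13, 0.5).
Step 4: Two-sided exact p-value = sum of Bin(13,0.5) probabilities at or below the observed probability = 0.003418.
Step 5: alpha = 0.1. reject H0.

n_eff = 13, pos = 12, neg = 1, p = 0.003418, reject H0.


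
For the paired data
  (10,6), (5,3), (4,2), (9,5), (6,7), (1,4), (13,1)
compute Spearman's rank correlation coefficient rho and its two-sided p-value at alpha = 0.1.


Step 1: Rank x and y separately (midranks; no ties here).
rank(x): 10->6, 5->3, 4->2, 9->5, 6->4, 1->1, 13->7
rank(y): 6->6, 3->3, 2->2, 5->5, 7->7, 4->4, 1->1
Step 2: d_i = R_x(i) - R_y(i); compute d_i^2.
  (6-6)^2=0, (3-3)^2=0, (2-2)^2=0, (5-5)^2=0, (4-7)^2=9, (1-4)^2=9, (7-1)^2=36
sum(d^2) = 54.
Step 3: rho = 1 - 6*54 / (7*(7^2 - 1)) = 1 - 324/336 = 0.035714.
Step 4: Under H0, t = rho * sqrt((n-2)/(1-rho^2)) = 0.0799 ~ t(5).
Step 5: Two-sided p-value from the t-distribution with 5 df = 0.939408.
Step 6: alpha = 0.1. fail to reject H0.

rho = 0.0357, p = 0.939408, fail to reject H0 at alpha = 0.1.


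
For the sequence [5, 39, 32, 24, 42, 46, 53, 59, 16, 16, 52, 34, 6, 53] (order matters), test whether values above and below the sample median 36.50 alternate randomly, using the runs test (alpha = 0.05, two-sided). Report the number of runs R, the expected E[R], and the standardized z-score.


Step 1: Compute median = 36.50; label A = above, B = below.
Labels in order: BABBAAAABBABBA  (n_A = 7, n_B = 7)
Step 2: Count runs R = 8.
Step 3: Under H0 (random ordering), E[R] = 2*n_A*n_B/(n_A+n_B) + 1 = 2*7*7/14 + 1 = 8.0000.
        Var[R] = 2*n_A*n_B*(2*n_A*n_B - n_A - n_B) / ((n_A+n_B)^2 * (n_A+n_B-1)) = 8232/2548 = 3.2308.
        SD[R] = 1.7974.
Step 4: R = E[R], so z = 0 with no continuity correction.
Step 5: Two-sided p-value via normal approximation = 2*(1 - Phi(|z|)) = 1.000000.
Step 6: alpha = 0.05. fail to reject H0.

R = 8, z = 0.0000, p = 1.000000, fail to reject H0.


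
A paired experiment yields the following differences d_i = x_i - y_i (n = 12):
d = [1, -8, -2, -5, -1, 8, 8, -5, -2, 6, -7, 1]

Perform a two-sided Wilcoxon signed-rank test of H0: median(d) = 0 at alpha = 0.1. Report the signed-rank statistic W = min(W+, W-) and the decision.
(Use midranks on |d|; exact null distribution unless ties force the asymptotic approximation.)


Step 1: Drop any zero differences (none here) and take |d_i|.
|d| = [1, 8, 2, 5, 1, 8, 8, 5, 2, 6, 7, 1]
Step 2: Midrank |d_i| (ties get averaged ranks).
ranks: |1|->2, |8|->11, |2|->4.5, |5|->6.5, |1|->2, |8|->11, |8|->11, |5|->6.5, |2|->4.5, |6|->8, |7|->9, |1|->2
Step 3: Attach original signs; sum ranks with positive sign and with negative sign.
W+ = 2 + 11 + 11 + 8 + 2 = 34
W- = 11 + 4.5 + 6.5 + 2 + 6.5 + 4.5 + 9 = 44
(Check: W+ + W- = 78 should equal n(n+1)/2 = 78.)
Step 4: Test statistic W = min(W+, W-) = 34.
Step 5: Ties in |d|, so use the tie-corrected normal approximation.
        E[W] = n(n+1)/4 = 12*13/4 = 39.
        Tie groups: |d|=1 (t=3), |d|=2 (t=2), |d|=5 (t=2), |d|=8 (t=3); sum(t^3 - t) = 60.
        Var[W] = n(n+1)(2n+1)/24 - sum(t^3-t)/48 = 3900/24 - 60/48 = 161.25.
        z = (W - E[W]) / sqrt(Var[W]) = (34 - 39) / 12.6984 = -0.3937.
        Two-sided p = 2*Phi(z) = 0.693766.
Step 6: alpha = 0.1. fail to reject H0.

W+ = 34, W- = 44, W = min = 34, p = 0.693766, fail to reject H0.


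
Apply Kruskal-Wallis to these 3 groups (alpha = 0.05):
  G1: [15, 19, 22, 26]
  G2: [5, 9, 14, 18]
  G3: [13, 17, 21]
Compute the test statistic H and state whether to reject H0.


Step 1: Combine all N = 11 observations and assign midranks.
sorted (value, group, rank): (5,G2,1), (9,G2,2), (13,G3,3), (14,G2,4), (15,G1,5), (17,G3,6), (18,G2,7), (19,G1,8), (21,G3,9), (22,G1,10), (26,G1,11)
Step 2: Sum ranks within each group.
R_1 = 34 (n_1 = 4)
R_2 = 14 (n_2 = 4)
R_3 = 18 (n_3 = 3)
Step 3: H = 12/(N(N+1)) * sum(R_i^2/n_i) - 3(N+1)
     = 12/(11*12) * (34^2/4 + 14^2/4 + 18^2/3) - 3*12
     = 0.090909 * 446 - 36
     = 4.545455.
Step 4: No ties, so H is used without correction.
Step 5: Under H0, H ~ chi^2(2); p-value = 0.103031.
Step 6: alpha = 0.05. fail to reject H0.

H = 4.5455, df = 2, p = 0.103031, fail to reject H0.


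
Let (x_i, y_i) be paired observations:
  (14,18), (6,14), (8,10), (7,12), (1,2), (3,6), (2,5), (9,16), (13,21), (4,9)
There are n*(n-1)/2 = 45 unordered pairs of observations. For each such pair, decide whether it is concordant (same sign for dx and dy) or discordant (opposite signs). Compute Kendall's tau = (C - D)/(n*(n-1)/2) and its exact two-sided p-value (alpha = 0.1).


Step 1: Enumerate the 45 unordered pairs (i,j) with i<j and classify each by sign(x_j-x_i) * sign(y_j-y_i).
  (1,2):dx=-8,dy=-4->C; (1,3):dx=-6,dy=-8->C; (1,4):dx=-7,dy=-6->C; (1,5):dx=-13,dy=-16->C
  (1,6):dx=-11,dy=-12->C; (1,7):dx=-12,dy=-13->C; (1,8):dx=-5,dy=-2->C; (1,9):dx=-1,dy=+3->D
  (1,10):dx=-10,dy=-9->C; (2,3):dx=+2,dy=-4->D; (2,4):dx=+1,dy=-2->D; (2,5):dx=-5,dy=-12->C
  (2,6):dx=-3,dy=-8->C; (2,7):dx=-4,dy=-9->C; (2,8):dx=+3,dy=+2->C; (2,9):dx=+7,dy=+7->C
  (2,10):dx=-2,dy=-5->C; (3,4):dx=-1,dy=+2->D; (3,5):dx=-7,dy=-8->C; (3,6):dx=-5,dy=-4->C
  (3,7):dx=-6,dy=-5->C; (3,8):dx=+1,dy=+6->C; (3,9):dx=+5,dy=+11->C; (3,10):dx=-4,dy=-1->C
  (4,5):dx=-6,dy=-10->C; (4,6):dx=-4,dy=-6->C; (4,7):dx=-5,dy=-7->C; (4,8):dx=+2,dy=+4->C
  (4,9):dx=+6,dy=+9->C; (4,10):dx=-3,dy=-3->C; (5,6):dx=+2,dy=+4->C; (5,7):dx=+1,dy=+3->C
  (5,8):dx=+8,dy=+14->C; (5,9):dx=+12,dy=+19->C; (5,10):dx=+3,dy=+7->C; (6,7):dx=-1,dy=-1->C
  (6,8):dx=+6,dy=+10->C; (6,9):dx=+10,dy=+15->C; (6,10):dx=+1,dy=+3->C; (7,8):dx=+7,dy=+11->C
  (7,9):dx=+11,dy=+16->C; (7,10):dx=+2,dy=+4->C; (8,9):dx=+4,dy=+5->C; (8,10):dx=-5,dy=-7->C
  (9,10):dx=-9,dy=-12->C
Step 2: C = 41, D = 4, total pairs = 45.
Step 3: tau = (C - D)/(n(n-1)/2) = (41 - 4)/45 = 0.822222.
Step 4: Exact two-sided p-value (enumerate n! = 3628800 permutations of y under H0): p = 0.000358.
Step 5: alpha = 0.1. reject H0.

tau_b = 0.8222 (C=41, D=4), p = 0.000358, reject H0.


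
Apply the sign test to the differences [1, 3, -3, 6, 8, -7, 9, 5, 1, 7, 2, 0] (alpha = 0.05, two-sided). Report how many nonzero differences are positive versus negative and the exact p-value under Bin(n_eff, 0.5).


Step 1: Discard zero differences. Original n = 12; n_eff = number of nonzero differences = 11.
Nonzero differences (with sign): +1, +3, -3, +6, +8, -7, +9, +5, +1, +7, +2
Step 2: Count signs: positive = 9, negative = 2.
Step 3: Under H0: P(positive) = 0.5, so the number of positives S ~ Bin(11, 0.5).
Step 4: Two-sided exact p-value = sum of Bin(11,0.5) probabilities at or below the observed probability = 0.065430.
Step 5: alpha = 0.05. fail to reject H0.

n_eff = 11, pos = 9, neg = 2, p = 0.065430, fail to reject H0.


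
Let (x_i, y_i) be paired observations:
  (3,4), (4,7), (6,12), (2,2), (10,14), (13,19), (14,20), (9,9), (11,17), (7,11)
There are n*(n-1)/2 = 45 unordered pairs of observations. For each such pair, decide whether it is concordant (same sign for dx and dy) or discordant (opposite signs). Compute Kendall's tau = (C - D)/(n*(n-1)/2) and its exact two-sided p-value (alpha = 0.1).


Step 1: Enumerate the 45 unordered pairs (i,j) with i<j and classify each by sign(x_j-x_i) * sign(y_j-y_i).
  (1,2):dx=+1,dy=+3->C; (1,3):dx=+3,dy=+8->C; (1,4):dx=-1,dy=-2->C; (1,5):dx=+7,dy=+10->C
  (1,6):dx=+10,dy=+15->C; (1,7):dx=+11,dy=+16->C; (1,8):dx=+6,dy=+5->C; (1,9):dx=+8,dy=+13->C
  (1,10):dx=+4,dy=+7->C; (2,3):dx=+2,dy=+5->C; (2,4):dx=-2,dy=-5->C; (2,5):dx=+6,dy=+7->C
  (2,6):dx=+9,dy=+12->C; (2,7):dx=+10,dy=+13->C; (2,8):dx=+5,dy=+2->C; (2,9):dx=+7,dy=+10->C
  (2,10):dx=+3,dy=+4->C; (3,4):dx=-4,dy=-10->C; (3,5):dx=+4,dy=+2->C; (3,6):dx=+7,dy=+7->C
  (3,7):dx=+8,dy=+8->C; (3,8):dx=+3,dy=-3->D; (3,9):dx=+5,dy=+5->C; (3,10):dx=+1,dy=-1->D
  (4,5):dx=+8,dy=+12->C; (4,6):dx=+11,dy=+17->C; (4,7):dx=+12,dy=+18->C; (4,8):dx=+7,dy=+7->C
  (4,9):dx=+9,dy=+15->C; (4,10):dx=+5,dy=+9->C; (5,6):dx=+3,dy=+5->C; (5,7):dx=+4,dy=+6->C
  (5,8):dx=-1,dy=-5->C; (5,9):dx=+1,dy=+3->C; (5,10):dx=-3,dy=-3->C; (6,7):dx=+1,dy=+1->C
  (6,8):dx=-4,dy=-10->C; (6,9):dx=-2,dy=-2->C; (6,10):dx=-6,dy=-8->C; (7,8):dx=-5,dy=-11->C
  (7,9):dx=-3,dy=-3->C; (7,10):dx=-7,dy=-9->C; (8,9):dx=+2,dy=+8->C; (8,10):dx=-2,dy=+2->D
  (9,10):dx=-4,dy=-6->C
Step 2: C = 42, D = 3, total pairs = 45.
Step 3: tau = (C - D)/(n(n-1)/2) = (42 - 3)/45 = 0.866667.
Step 4: Exact two-sided p-value (enumerate n! = 3628800 permutations of y under H0): p = 0.000115.
Step 5: alpha = 0.1. reject H0.

tau_b = 0.8667 (C=42, D=3), p = 0.000115, reject H0.


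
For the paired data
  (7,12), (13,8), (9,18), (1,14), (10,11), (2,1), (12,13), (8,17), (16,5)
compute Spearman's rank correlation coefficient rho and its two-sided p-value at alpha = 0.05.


Step 1: Rank x and y separately (midranks; no ties here).
rank(x): 7->3, 13->8, 9->5, 1->1, 10->6, 2->2, 12->7, 8->4, 16->9
rank(y): 12->5, 8->3, 18->9, 14->7, 11->4, 1->1, 13->6, 17->8, 5->2
Step 2: d_i = R_x(i) - R_y(i); compute d_i^2.
  (3-5)^2=4, (8-3)^2=25, (5-9)^2=16, (1-7)^2=36, (6-4)^2=4, (2-1)^2=1, (7-6)^2=1, (4-8)^2=16, (9-2)^2=49
sum(d^2) = 152.
Step 3: rho = 1 - 6*152 / (9*(9^2 - 1)) = 1 - 912/720 = -0.266667.
Step 4: Under H0, t = rho * sqrt((n-2)/(1-rho^2)) = -0.7320 ~ t(7).
Step 5: Two-sided p-value from the t-distribution with 7 df = 0.487922.
Step 6: alpha = 0.05. fail to reject H0.

rho = -0.2667, p = 0.487922, fail to reject H0 at alpha = 0.05.


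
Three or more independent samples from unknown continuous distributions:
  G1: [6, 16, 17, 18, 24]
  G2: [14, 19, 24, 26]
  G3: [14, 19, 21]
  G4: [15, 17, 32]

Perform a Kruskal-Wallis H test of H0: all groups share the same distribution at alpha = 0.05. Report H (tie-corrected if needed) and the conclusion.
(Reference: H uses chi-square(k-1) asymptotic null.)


Step 1: Combine all N = 15 observations and assign midranks.
sorted (value, group, rank): (6,G1,1), (14,G2,2.5), (14,G3,2.5), (15,G4,4), (16,G1,5), (17,G1,6.5), (17,G4,6.5), (18,G1,8), (19,G2,9.5), (19,G3,9.5), (21,G3,11), (24,G1,12.5), (24,G2,12.5), (26,G2,14), (32,G4,15)
Step 2: Sum ranks within each group.
R_1 = 33 (n_1 = 5)
R_2 = 38.5 (n_2 = 4)
R_3 = 23 (n_3 = 3)
R_4 = 25.5 (n_4 = 3)
Step 3: H = 12/(N(N+1)) * sum(R_i^2/n_i) - 3(N+1)
     = 12/(15*16) * (33^2/5 + 38.5^2/4 + 23^2/3 + 25.5^2/3) - 3*16
     = 0.050000 * 981.446 - 48
     = 1.072292.
Step 4: Ties present; correction factor C = 1 - 24/(15^3 - 15) = 0.992857. Corrected H = 1.072292 / 0.992857 = 1.080006.
Step 5: Under H0, H ~ chi^2(3); p-value = 0.781903.
Step 6: alpha = 0.05. fail to reject H0.

H = 1.0800, df = 3, p = 0.781903, fail to reject H0.


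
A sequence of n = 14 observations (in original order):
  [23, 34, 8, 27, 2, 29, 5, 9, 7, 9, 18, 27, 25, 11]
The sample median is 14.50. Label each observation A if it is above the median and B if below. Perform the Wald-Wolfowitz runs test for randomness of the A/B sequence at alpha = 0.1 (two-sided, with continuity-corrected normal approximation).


Step 1: Compute median = 14.50; label A = above, B = below.
Labels in order: AABABABBBBAAAB  (n_A = 7, n_B = 7)
Step 2: Count runs R = 8.
Step 3: Under H0 (random ordering), E[R] = 2*n_A*n_B/(n_A+n_B) + 1 = 2*7*7/14 + 1 = 8.0000.
        Var[R] = 2*n_A*n_B*(2*n_A*n_B - n_A - n_B) / ((n_A+n_B)^2 * (n_A+n_B-1)) = 8232/2548 = 3.2308.
        SD[R] = 1.7974.
Step 4: R = E[R], so z = 0 with no continuity correction.
Step 5: Two-sided p-value via normal approximation = 2*(1 - Phi(|z|)) = 1.000000.
Step 6: alpha = 0.1. fail to reject H0.

R = 8, z = 0.0000, p = 1.000000, fail to reject H0.


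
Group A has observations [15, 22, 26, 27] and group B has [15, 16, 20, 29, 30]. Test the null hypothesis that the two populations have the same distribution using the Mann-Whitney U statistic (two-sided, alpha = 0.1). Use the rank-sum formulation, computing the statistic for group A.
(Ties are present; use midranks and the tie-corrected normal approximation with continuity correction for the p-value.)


Step 1: Combine and sort all 9 observations; assign midranks.
sorted (value, group): (15,X), (15,Y), (16,Y), (20,Y), (22,X), (26,X), (27,X), (29,Y), (30,Y)
ranks: 15->1.5, 15->1.5, 16->3, 20->4, 22->5, 26->6, 27->7, 29->8, 30->9
Step 2: Rank sum for X: R1 = 1.5 + 5 + 6 + 7 = 19.5.
Step 3: U_X = R1 - n1(n1+1)/2 = 19.5 - 4*5/2 = 19.5 - 10 = 9.5.
       U_Y = n1*n2 - U_X = 20 - 9.5 = 10.5.
Step 4: Ties are present, so use the tie-corrected normal approximation (with continuity correction) for the p-value.
Step 5: p-value = 1.000000; compare to alpha = 0.1. fail to reject H0.

U_X = 9.5, p = 1.000000, fail to reject H0 at alpha = 0.1.


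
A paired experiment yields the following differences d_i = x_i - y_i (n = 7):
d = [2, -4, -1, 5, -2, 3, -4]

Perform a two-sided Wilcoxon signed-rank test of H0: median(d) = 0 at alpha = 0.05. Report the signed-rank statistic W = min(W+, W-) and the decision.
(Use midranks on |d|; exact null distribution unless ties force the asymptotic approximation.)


Step 1: Drop any zero differences (none here) and take |d_i|.
|d| = [2, 4, 1, 5, 2, 3, 4]
Step 2: Midrank |d_i| (ties get averaged ranks).
ranks: |2|->2.5, |4|->5.5, |1|->1, |5|->7, |2|->2.5, |3|->4, |4|->5.5
Step 3: Attach original signs; sum ranks with positive sign and with negative sign.
W+ = 2.5 + 7 + 4 = 13.5
W- = 5.5 + 1 + 2.5 + 5.5 = 14.5
(Check: W+ + W- = 28 should equal n(n+1)/2 = 28.)
Step 4: Test statistic W = min(W+, W-) = 13.5.
Step 5: Ties in |d|, so use the tie-corrected normal approximation.
        E[W] = n(n+1)/4 = 7*8/4 = 14.
        Tie groups: |d|=2 (t=2), |d|=4 (t=2); sum(t^3 - t) = 12.
        Var[W] = n(n+1)(2n+1)/24 - sum(t^3-t)/48 = 840/24 - 12/48 = 34.75.
        z = (W - E[W]) / sqrt(Var[W]) = (13.5 - 14) / 5.8949 = -0.0848.
        Two-sided p = 2*Phi(z) = 0.932405.
Step 6: alpha = 0.05. fail to reject H0.

W+ = 13.5, W- = 14.5, W = min = 13.5, p = 0.932405, fail to reject H0.


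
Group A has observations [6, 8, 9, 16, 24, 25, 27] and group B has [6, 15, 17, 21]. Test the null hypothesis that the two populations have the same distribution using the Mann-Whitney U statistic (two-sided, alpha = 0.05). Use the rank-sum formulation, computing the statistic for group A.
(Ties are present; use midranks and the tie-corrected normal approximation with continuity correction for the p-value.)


Step 1: Combine and sort all 11 observations; assign midranks.
sorted (value, group): (6,X), (6,Y), (8,X), (9,X), (15,Y), (16,X), (17,Y), (21,Y), (24,X), (25,X), (27,X)
ranks: 6->1.5, 6->1.5, 8->3, 9->4, 15->5, 16->6, 17->7, 21->8, 24->9, 25->10, 27->11
Step 2: Rank sum for X: R1 = 1.5 + 3 + 4 + 6 + 9 + 10 + 11 = 44.5.
Step 3: U_X = R1 - n1(n1+1)/2 = 44.5 - 7*8/2 = 44.5 - 28 = 16.5.
       U_Y = n1*n2 - U_X = 28 - 16.5 = 11.5.
Step 4: Ties are present, so use the tie-corrected normal approximation (with continuity correction) for the p-value.
Step 5: p-value = 0.704817; compare to alpha = 0.05. fail to reject H0.

U_X = 16.5, p = 0.704817, fail to reject H0 at alpha = 0.05.


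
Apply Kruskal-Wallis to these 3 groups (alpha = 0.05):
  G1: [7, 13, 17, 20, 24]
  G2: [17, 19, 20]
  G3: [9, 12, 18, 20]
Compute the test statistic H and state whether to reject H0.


Step 1: Combine all N = 12 observations and assign midranks.
sorted (value, group, rank): (7,G1,1), (9,G3,2), (12,G3,3), (13,G1,4), (17,G1,5.5), (17,G2,5.5), (18,G3,7), (19,G2,8), (20,G1,10), (20,G2,10), (20,G3,10), (24,G1,12)
Step 2: Sum ranks within each group.
R_1 = 32.5 (n_1 = 5)
R_2 = 23.5 (n_2 = 3)
R_3 = 22 (n_3 = 4)
Step 3: H = 12/(N(N+1)) * sum(R_i^2/n_i) - 3(N+1)
     = 12/(12*13) * (32.5^2/5 + 23.5^2/3 + 22^2/4) - 3*13
     = 0.076923 * 516.333 - 39
     = 0.717949.
Step 4: Ties present; correction factor C = 1 - 30/(12^3 - 12) = 0.982517. Corrected H = 0.717949 / 0.982517 = 0.730724.
Step 5: Under H0, H ~ chi^2(2); p-value = 0.693946.
Step 6: alpha = 0.05. fail to reject H0.

H = 0.7307, df = 2, p = 0.693946, fail to reject H0.


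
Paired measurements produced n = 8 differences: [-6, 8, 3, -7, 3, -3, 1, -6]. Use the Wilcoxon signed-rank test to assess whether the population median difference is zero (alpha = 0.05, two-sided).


Step 1: Drop any zero differences (none here) and take |d_i|.
|d| = [6, 8, 3, 7, 3, 3, 1, 6]
Step 2: Midrank |d_i| (ties get averaged ranks).
ranks: |6|->5.5, |8|->8, |3|->3, |7|->7, |3|->3, |3|->3, |1|->1, |6|->5.5
Step 3: Attach original signs; sum ranks with positive sign and with negative sign.
W+ = 8 + 3 + 3 + 1 = 15
W- = 5.5 + 7 + 3 + 5.5 = 21
(Check: W+ + W- = 36 should equal n(n+1)/2 = 36.)
Step 4: Test statistic W = min(W+, W-) = 15.
Step 5: Ties in |d|, so use the tie-corrected normal approximation.
        E[W] = n(n+1)/4 = 8*9/4 = 18.
        Tie groups: |d|=3 (t=3), |d|=6 (t=2); sum(t^3 - t) = 30.
        Var[W] = n(n+1)(2n+1)/24 - sum(t^3-t)/48 = 1224/24 - 30/48 = 50.375.
        z = (W - E[W]) / sqrt(Var[W]) = (15 - 18) / 7.0975 = -0.4227.
        Two-sided p = 2*Phi(z) = 0.672527.
Step 6: alpha = 0.05. fail to reject H0.

W+ = 15, W- = 21, W = min = 15, p = 0.672527, fail to reject H0.


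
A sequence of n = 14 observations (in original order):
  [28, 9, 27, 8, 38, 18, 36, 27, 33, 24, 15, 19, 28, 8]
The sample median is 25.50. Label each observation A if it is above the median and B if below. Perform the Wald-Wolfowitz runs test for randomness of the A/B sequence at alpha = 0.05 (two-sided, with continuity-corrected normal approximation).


Step 1: Compute median = 25.50; label A = above, B = below.
Labels in order: ABABABAAABBBAB  (n_A = 7, n_B = 7)
Step 2: Count runs R = 10.
Step 3: Under H0 (random ordering), E[R] = 2*n_A*n_B/(n_A+n_B) + 1 = 2*7*7/14 + 1 = 8.0000.
        Var[R] = 2*n_A*n_B*(2*n_A*n_B - n_A - n_B) / ((n_A+n_B)^2 * (n_A+n_B-1)) = 8232/2548 = 3.2308.
        SD[R] = 1.7974.
Step 4: Continuity-corrected z = (R - 0.5 - E[R]) / SD[R] = (10 - 0.5 - 8.0000) / 1.7974 = 0.8345.
Step 5: Two-sided p-value via normal approximation = 2*(1 - Phi(|z|)) = 0.403986.
Step 6: alpha = 0.05. fail to reject H0.

R = 10, z = 0.8345, p = 0.403986, fail to reject H0.


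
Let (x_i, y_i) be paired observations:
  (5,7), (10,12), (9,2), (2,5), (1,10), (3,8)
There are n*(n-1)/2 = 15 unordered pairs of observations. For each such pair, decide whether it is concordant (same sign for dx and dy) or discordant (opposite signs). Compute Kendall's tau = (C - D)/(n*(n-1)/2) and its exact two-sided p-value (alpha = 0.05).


Step 1: Enumerate the 15 unordered pairs (i,j) with i<j and classify each by sign(x_j-x_i) * sign(y_j-y_i).
  (1,2):dx=+5,dy=+5->C; (1,3):dx=+4,dy=-5->D; (1,4):dx=-3,dy=-2->C; (1,5):dx=-4,dy=+3->D
  (1,6):dx=-2,dy=+1->D; (2,3):dx=-1,dy=-10->C; (2,4):dx=-8,dy=-7->C; (2,5):dx=-9,dy=-2->C
  (2,6):dx=-7,dy=-4->C; (3,4):dx=-7,dy=+3->D; (3,5):dx=-8,dy=+8->D; (3,6):dx=-6,dy=+6->D
  (4,5):dx=-1,dy=+5->D; (4,6):dx=+1,dy=+3->C; (5,6):dx=+2,dy=-2->D
Step 2: C = 7, D = 8, total pairs = 15.
Step 3: tau = (C - D)/(n(n-1)/2) = (7 - 8)/15 = -0.066667.
Step 4: Exact two-sided p-value (enumerate n! = 720 permutations of y under H0): p = 1.000000.
Step 5: alpha = 0.05. fail to reject H0.

tau_b = -0.0667 (C=7, D=8), p = 1.000000, fail to reject H0.


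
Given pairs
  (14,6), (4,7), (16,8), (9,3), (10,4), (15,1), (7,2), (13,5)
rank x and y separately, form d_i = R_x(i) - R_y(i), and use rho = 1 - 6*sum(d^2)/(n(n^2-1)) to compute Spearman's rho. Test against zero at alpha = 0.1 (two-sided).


Step 1: Rank x and y separately (midranks; no ties here).
rank(x): 14->6, 4->1, 16->8, 9->3, 10->4, 15->7, 7->2, 13->5
rank(y): 6->6, 7->7, 8->8, 3->3, 4->4, 1->1, 2->2, 5->5
Step 2: d_i = R_x(i) - R_y(i); compute d_i^2.
  (6-6)^2=0, (1-7)^2=36, (8-8)^2=0, (3-3)^2=0, (4-4)^2=0, (7-1)^2=36, (2-2)^2=0, (5-5)^2=0
sum(d^2) = 72.
Step 3: rho = 1 - 6*72 / (8*(8^2 - 1)) = 1 - 432/504 = 0.142857.
Step 4: Under H0, t = rho * sqrt((n-2)/(1-rho^2)) = 0.3536 ~ t(6).
Step 5: Two-sided p-value from the t-distribution with 6 df = 0.735765.
Step 6: alpha = 0.1. fail to reject H0.

rho = 0.1429, p = 0.735765, fail to reject H0 at alpha = 0.1.


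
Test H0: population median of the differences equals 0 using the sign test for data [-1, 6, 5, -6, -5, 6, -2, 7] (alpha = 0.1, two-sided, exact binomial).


Step 1: Discard zero differences. Original n = 8; n_eff = number of nonzero differences = 8.
Nonzero differences (with sign): -1, +6, +5, -6, -5, +6, -2, +7
Step 2: Count signs: positive = 4, negative = 4.
Step 3: Under H0: P(positive) = 0.5, so the number of positives S ~ Bin(8, 0.5).
Step 4: Two-sided exact p-value = sum of Bin(8,0.5) probabilities at or below the observed probability = 1.000000.
Step 5: alpha = 0.1. fail to reject H0.

n_eff = 8, pos = 4, neg = 4, p = 1.000000, fail to reject H0.


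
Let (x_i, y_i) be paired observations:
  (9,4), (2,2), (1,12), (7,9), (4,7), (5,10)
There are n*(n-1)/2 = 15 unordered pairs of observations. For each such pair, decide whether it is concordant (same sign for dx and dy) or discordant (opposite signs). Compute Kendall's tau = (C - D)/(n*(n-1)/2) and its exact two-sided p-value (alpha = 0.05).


Step 1: Enumerate the 15 unordered pairs (i,j) with i<j and classify each by sign(x_j-x_i) * sign(y_j-y_i).
  (1,2):dx=-7,dy=-2->C; (1,3):dx=-8,dy=+8->D; (1,4):dx=-2,dy=+5->D; (1,5):dx=-5,dy=+3->D
  (1,6):dx=-4,dy=+6->D; (2,3):dx=-1,dy=+10->D; (2,4):dx=+5,dy=+7->C; (2,5):dx=+2,dy=+5->C
  (2,6):dx=+3,dy=+8->C; (3,4):dx=+6,dy=-3->D; (3,5):dx=+3,dy=-5->D; (3,6):dx=+4,dy=-2->D
  (4,5):dx=-3,dy=-2->C; (4,6):dx=-2,dy=+1->D; (5,6):dx=+1,dy=+3->C
Step 2: C = 6, D = 9, total pairs = 15.
Step 3: tau = (C - D)/(n(n-1)/2) = (6 - 9)/15 = -0.200000.
Step 4: Exact two-sided p-value (enumerate n! = 720 permutations of y under H0): p = 0.719444.
Step 5: alpha = 0.05. fail to reject H0.

tau_b = -0.2000 (C=6, D=9), p = 0.719444, fail to reject H0.


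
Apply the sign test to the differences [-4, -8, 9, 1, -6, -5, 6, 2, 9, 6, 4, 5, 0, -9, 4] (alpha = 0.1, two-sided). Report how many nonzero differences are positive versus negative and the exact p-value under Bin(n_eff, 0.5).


Step 1: Discard zero differences. Original n = 15; n_eff = number of nonzero differences = 14.
Nonzero differences (with sign): -4, -8, +9, +1, -6, -5, +6, +2, +9, +6, +4, +5, -9, +4
Step 2: Count signs: positive = 9, negative = 5.
Step 3: Under H0: P(positive) = 0.5, so the number of positives S ~ Bin(14, 0.5).
Step 4: Two-sided exact p-value = sum of Bin(14,0.5) probabilities at or below the observed probability = 0.423950.
Step 5: alpha = 0.1. fail to reject H0.

n_eff = 14, pos = 9, neg = 5, p = 0.423950, fail to reject H0.


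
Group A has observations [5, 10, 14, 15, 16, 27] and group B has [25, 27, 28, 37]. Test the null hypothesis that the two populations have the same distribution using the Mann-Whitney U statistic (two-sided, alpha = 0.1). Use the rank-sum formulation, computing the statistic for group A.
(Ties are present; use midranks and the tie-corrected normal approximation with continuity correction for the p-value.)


Step 1: Combine and sort all 10 observations; assign midranks.
sorted (value, group): (5,X), (10,X), (14,X), (15,X), (16,X), (25,Y), (27,X), (27,Y), (28,Y), (37,Y)
ranks: 5->1, 10->2, 14->3, 15->4, 16->5, 25->6, 27->7.5, 27->7.5, 28->9, 37->10
Step 2: Rank sum for X: R1 = 1 + 2 + 3 + 4 + 5 + 7.5 = 22.5.
Step 3: U_X = R1 - n1(n1+1)/2 = 22.5 - 6*7/2 = 22.5 - 21 = 1.5.
       U_Y = n1*n2 - U_X = 24 - 1.5 = 22.5.
Step 4: Ties are present, so use the tie-corrected normal approximation (with continuity correction) for the p-value.
Step 5: p-value = 0.032476; compare to alpha = 0.1. reject H0.

U_X = 1.5, p = 0.032476, reject H0 at alpha = 0.1.


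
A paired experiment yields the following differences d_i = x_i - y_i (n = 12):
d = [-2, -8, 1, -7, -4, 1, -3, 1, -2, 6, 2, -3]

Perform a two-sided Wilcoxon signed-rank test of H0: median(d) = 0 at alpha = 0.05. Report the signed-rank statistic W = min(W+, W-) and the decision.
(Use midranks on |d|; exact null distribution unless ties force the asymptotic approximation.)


Step 1: Drop any zero differences (none here) and take |d_i|.
|d| = [2, 8, 1, 7, 4, 1, 3, 1, 2, 6, 2, 3]
Step 2: Midrank |d_i| (ties get averaged ranks).
ranks: |2|->5, |8|->12, |1|->2, |7|->11, |4|->9, |1|->2, |3|->7.5, |1|->2, |2|->5, |6|->10, |2|->5, |3|->7.5
Step 3: Attach original signs; sum ranks with positive sign and with negative sign.
W+ = 2 + 2 + 2 + 10 + 5 = 21
W- = 5 + 12 + 11 + 9 + 7.5 + 5 + 7.5 = 57
(Check: W+ + W- = 78 should equal n(n+1)/2 = 78.)
Step 4: Test statistic W = min(W+, W-) = 21.
Step 5: Ties in |d|, so use the tie-corrected normal approximation.
        E[W] = n(n+1)/4 = 12*13/4 = 39.
        Tie groups: |d|=1 (t=3), |d|=2 (t=3), |d|=3 (t=2); sum(t^3 - t) = 54.
        Var[W] = n(n+1)(2n+1)/24 - sum(t^3-t)/48 = 3900/24 - 54/48 = 161.375.
        z = (W - E[W]) / sqrt(Var[W]) = (21 - 39) / 12.7033 = -1.4169.
        Two-sided p = 2*Phi(z) = 0.156498.
Step 6: alpha = 0.05. fail to reject H0.

W+ = 21, W- = 57, W = min = 21, p = 0.156498, fail to reject H0.


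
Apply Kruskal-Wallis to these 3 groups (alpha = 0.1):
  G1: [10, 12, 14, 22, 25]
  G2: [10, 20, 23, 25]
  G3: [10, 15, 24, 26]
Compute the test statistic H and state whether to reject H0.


Step 1: Combine all N = 13 observations and assign midranks.
sorted (value, group, rank): (10,G1,2), (10,G2,2), (10,G3,2), (12,G1,4), (14,G1,5), (15,G3,6), (20,G2,7), (22,G1,8), (23,G2,9), (24,G3,10), (25,G1,11.5), (25,G2,11.5), (26,G3,13)
Step 2: Sum ranks within each group.
R_1 = 30.5 (n_1 = 5)
R_2 = 29.5 (n_2 = 4)
R_3 = 31 (n_3 = 4)
Step 3: H = 12/(N(N+1)) * sum(R_i^2/n_i) - 3(N+1)
     = 12/(13*14) * (30.5^2/5 + 29.5^2/4 + 31^2/4) - 3*14
     = 0.065934 * 643.862 - 42
     = 0.452473.
Step 4: Ties present; correction factor C = 1 - 30/(13^3 - 13) = 0.986264. Corrected H = 0.452473 / 0.986264 = 0.458774.
Step 5: Under H0, H ~ chi^2(2); p-value = 0.795021.
Step 6: alpha = 0.1. fail to reject H0.

H = 0.4588, df = 2, p = 0.795021, fail to reject H0.


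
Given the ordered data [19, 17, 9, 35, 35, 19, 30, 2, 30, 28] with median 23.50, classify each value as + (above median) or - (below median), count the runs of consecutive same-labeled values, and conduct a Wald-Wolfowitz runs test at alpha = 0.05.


Step 1: Compute median = 23.50; label A = above, B = below.
Labels in order: BBBAABABAA  (n_A = 5, n_B = 5)
Step 2: Count runs R = 6.
Step 3: Under H0 (random ordering), E[R] = 2*n_A*n_B/(n_A+n_B) + 1 = 2*5*5/10 + 1 = 6.0000.
        Var[R] = 2*n_A*n_B*(2*n_A*n_B - n_A - n_B) / ((n_A+n_B)^2 * (n_A+n_B-1)) = 2000/900 = 2.2222.
        SD[R] = 1.4907.
Step 4: R = E[R], so z = 0 with no continuity correction.
Step 5: Two-sided p-value via normal approximation = 2*(1 - Phi(|z|)) = 1.000000.
Step 6: alpha = 0.05. fail to reject H0.

R = 6, z = 0.0000, p = 1.000000, fail to reject H0.


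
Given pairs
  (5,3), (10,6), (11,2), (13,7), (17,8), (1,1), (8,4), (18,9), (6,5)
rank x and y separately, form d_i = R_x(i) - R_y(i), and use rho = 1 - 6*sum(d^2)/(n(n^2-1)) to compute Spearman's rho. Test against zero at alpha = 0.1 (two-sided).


Step 1: Rank x and y separately (midranks; no ties here).
rank(x): 5->2, 10->5, 11->6, 13->7, 17->8, 1->1, 8->4, 18->9, 6->3
rank(y): 3->3, 6->6, 2->2, 7->7, 8->8, 1->1, 4->4, 9->9, 5->5
Step 2: d_i = R_x(i) - R_y(i); compute d_i^2.
  (2-3)^2=1, (5-6)^2=1, (6-2)^2=16, (7-7)^2=0, (8-8)^2=0, (1-1)^2=0, (4-4)^2=0, (9-9)^2=0, (3-5)^2=4
sum(d^2) = 22.
Step 3: rho = 1 - 6*22 / (9*(9^2 - 1)) = 1 - 132/720 = 0.816667.
Step 4: Under H0, t = rho * sqrt((n-2)/(1-rho^2)) = 3.7440 ~ t(7).
Step 5: Two-sided p-value from the t-distribution with 7 df = 0.007225.
Step 6: alpha = 0.1. reject H0.

rho = 0.8167, p = 0.007225, reject H0 at alpha = 0.1.


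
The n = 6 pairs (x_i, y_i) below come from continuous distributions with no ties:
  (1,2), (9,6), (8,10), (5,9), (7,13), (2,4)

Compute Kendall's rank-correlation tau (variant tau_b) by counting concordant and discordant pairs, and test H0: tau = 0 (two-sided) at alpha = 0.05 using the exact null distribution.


Step 1: Enumerate the 15 unordered pairs (i,j) with i<j and classify each by sign(x_j-x_i) * sign(y_j-y_i).
  (1,2):dx=+8,dy=+4->C; (1,3):dx=+7,dy=+8->C; (1,4):dx=+4,dy=+7->C; (1,5):dx=+6,dy=+11->C
  (1,6):dx=+1,dy=+2->C; (2,3):dx=-1,dy=+4->D; (2,4):dx=-4,dy=+3->D; (2,5):dx=-2,dy=+7->D
  (2,6):dx=-7,dy=-2->C; (3,4):dx=-3,dy=-1->C; (3,5):dx=-1,dy=+3->D; (3,6):dx=-6,dy=-6->C
  (4,5):dx=+2,dy=+4->C; (4,6):dx=-3,dy=-5->C; (5,6):dx=-5,dy=-9->C
Step 2: C = 11, D = 4, total pairs = 15.
Step 3: tau = (C - D)/(n(n-1)/2) = (11 - 4)/15 = 0.466667.
Step 4: Exact two-sided p-value (enumerate n! = 720 permutations of y under H0): p = 0.272222.
Step 5: alpha = 0.05. fail to reject H0.

tau_b = 0.4667 (C=11, D=4), p = 0.272222, fail to reject H0.


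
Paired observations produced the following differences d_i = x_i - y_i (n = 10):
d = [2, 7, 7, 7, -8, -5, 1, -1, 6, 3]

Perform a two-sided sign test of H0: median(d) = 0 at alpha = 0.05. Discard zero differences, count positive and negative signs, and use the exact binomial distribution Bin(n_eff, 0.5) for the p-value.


Step 1: Discard zero differences. Original n = 10; n_eff = number of nonzero differences = 10.
Nonzero differences (with sign): +2, +7, +7, +7, -8, -5, +1, -1, +6, +3
Step 2: Count signs: positive = 7, negative = 3.
Step 3: Under H0: P(positive) = 0.5, so the number of positives S ~ Bin(10, 0.5).
Step 4: Two-sided exact p-value = sum of Bin(10,0.5) probabilities at or below the observed probability = 0.343750.
Step 5: alpha = 0.05. fail to reject H0.

n_eff = 10, pos = 7, neg = 3, p = 0.343750, fail to reject H0.


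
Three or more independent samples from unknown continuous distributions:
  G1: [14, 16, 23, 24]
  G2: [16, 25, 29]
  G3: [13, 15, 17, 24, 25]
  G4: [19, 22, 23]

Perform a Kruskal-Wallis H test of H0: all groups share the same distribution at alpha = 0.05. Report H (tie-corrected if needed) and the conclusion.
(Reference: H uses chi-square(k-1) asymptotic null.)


Step 1: Combine all N = 15 observations and assign midranks.
sorted (value, group, rank): (13,G3,1), (14,G1,2), (15,G3,3), (16,G1,4.5), (16,G2,4.5), (17,G3,6), (19,G4,7), (22,G4,8), (23,G1,9.5), (23,G4,9.5), (24,G1,11.5), (24,G3,11.5), (25,G2,13.5), (25,G3,13.5), (29,G2,15)
Step 2: Sum ranks within each group.
R_1 = 27.5 (n_1 = 4)
R_2 = 33 (n_2 = 3)
R_3 = 35 (n_3 = 5)
R_4 = 24.5 (n_4 = 3)
Step 3: H = 12/(N(N+1)) * sum(R_i^2/n_i) - 3(N+1)
     = 12/(15*16) * (27.5^2/4 + 33^2/3 + 35^2/5 + 24.5^2/3) - 3*16
     = 0.050000 * 997.146 - 48
     = 1.857292.
Step 4: Ties present; correction factor C = 1 - 24/(15^3 - 15) = 0.992857. Corrected H = 1.857292 / 0.992857 = 1.870653.
Step 5: Under H0, H ~ chi^2(3); p-value = 0.599682.
Step 6: alpha = 0.05. fail to reject H0.

H = 1.8707, df = 3, p = 0.599682, fail to reject H0.


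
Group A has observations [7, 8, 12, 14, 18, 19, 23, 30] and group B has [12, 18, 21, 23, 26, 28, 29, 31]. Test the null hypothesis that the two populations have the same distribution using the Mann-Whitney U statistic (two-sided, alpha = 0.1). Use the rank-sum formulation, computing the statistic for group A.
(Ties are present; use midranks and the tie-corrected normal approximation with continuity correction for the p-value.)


Step 1: Combine and sort all 16 observations; assign midranks.
sorted (value, group): (7,X), (8,X), (12,X), (12,Y), (14,X), (18,X), (18,Y), (19,X), (21,Y), (23,X), (23,Y), (26,Y), (28,Y), (29,Y), (30,X), (31,Y)
ranks: 7->1, 8->2, 12->3.5, 12->3.5, 14->5, 18->6.5, 18->6.5, 19->8, 21->9, 23->10.5, 23->10.5, 26->12, 28->13, 29->14, 30->15, 31->16
Step 2: Rank sum for X: R1 = 1 + 2 + 3.5 + 5 + 6.5 + 8 + 10.5 + 15 = 51.5.
Step 3: U_X = R1 - n1(n1+1)/2 = 51.5 - 8*9/2 = 51.5 - 36 = 15.5.
       U_Y = n1*n2 - U_X = 64 - 15.5 = 48.5.
Step 4: Ties are present, so use the tie-corrected normal approximation (with continuity correction) for the p-value.
Step 5: p-value = 0.092171; compare to alpha = 0.1. reject H0.

U_X = 15.5, p = 0.092171, reject H0 at alpha = 0.1.


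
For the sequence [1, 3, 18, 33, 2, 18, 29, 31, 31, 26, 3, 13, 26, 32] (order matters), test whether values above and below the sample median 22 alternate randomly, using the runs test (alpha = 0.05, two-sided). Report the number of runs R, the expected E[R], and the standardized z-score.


Step 1: Compute median = 22; label A = above, B = below.
Labels in order: BBBABBAAAABBAA  (n_A = 7, n_B = 7)
Step 2: Count runs R = 6.
Step 3: Under H0 (random ordering), E[R] = 2*n_A*n_B/(n_A+n_B) + 1 = 2*7*7/14 + 1 = 8.0000.
        Var[R] = 2*n_A*n_B*(2*n_A*n_B - n_A - n_B) / ((n_A+n_B)^2 * (n_A+n_B-1)) = 8232/2548 = 3.2308.
        SD[R] = 1.7974.
Step 4: Continuity-corrected z = (R + 0.5 - E[R]) / SD[R] = (6 + 0.5 - 8.0000) / 1.7974 = -0.8345.
Step 5: Two-sided p-value via normal approximation = 2*(1 - Phi(|z|)) = 0.403986.
Step 6: alpha = 0.05. fail to reject H0.

R = 6, z = -0.8345, p = 0.403986, fail to reject H0.


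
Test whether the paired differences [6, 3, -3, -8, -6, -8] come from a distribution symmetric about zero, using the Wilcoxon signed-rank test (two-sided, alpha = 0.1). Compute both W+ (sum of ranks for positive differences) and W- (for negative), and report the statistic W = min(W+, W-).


Step 1: Drop any zero differences (none here) and take |d_i|.
|d| = [6, 3, 3, 8, 6, 8]
Step 2: Midrank |d_i| (ties get averaged ranks).
ranks: |6|->3.5, |3|->1.5, |3|->1.5, |8|->5.5, |6|->3.5, |8|->5.5
Step 3: Attach original signs; sum ranks with positive sign and with negative sign.
W+ = 3.5 + 1.5 = 5
W- = 1.5 + 5.5 + 3.5 + 5.5 = 16
(Check: W+ + W- = 21 should equal n(n+1)/2 = 21.)
Step 4: Test statistic W = min(W+, W-) = 5.
Step 5: Ties in |d|, so use the tie-corrected normal approximation.
        E[W] = n(n+1)/4 = 6*7/4 = 10.5.
        Tie groups: |d|=3 (t=2), |d|=6 (t=2), |d|=8 (t=2); sum(t^3 - t) = 18.
        Var[W] = n(n+1)(2n+1)/24 - sum(t^3-t)/48 = 546/24 - 18/48 = 22.375.
        z = (W - E[W]) / sqrt(Var[W]) = (5 - 10.5) / 4.7302 = -1.1627.
        Two-sided p = 2*Phi(z) = 0.244937.
Step 6: alpha = 0.1. fail to reject H0.

W+ = 5, W- = 16, W = min = 5, p = 0.244937, fail to reject H0.


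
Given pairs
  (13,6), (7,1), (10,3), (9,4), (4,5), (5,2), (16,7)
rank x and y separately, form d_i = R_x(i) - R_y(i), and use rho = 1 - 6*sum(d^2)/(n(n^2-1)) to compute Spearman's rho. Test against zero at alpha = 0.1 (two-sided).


Step 1: Rank x and y separately (midranks; no ties here).
rank(x): 13->6, 7->3, 10->5, 9->4, 4->1, 5->2, 16->7
rank(y): 6->6, 1->1, 3->3, 4->4, 5->5, 2->2, 7->7
Step 2: d_i = R_x(i) - R_y(i); compute d_i^2.
  (6-6)^2=0, (3-1)^2=4, (5-3)^2=4, (4-4)^2=0, (1-5)^2=16, (2-2)^2=0, (7-7)^2=0
sum(d^2) = 24.
Step 3: rho = 1 - 6*24 / (7*(7^2 - 1)) = 1 - 144/336 = 0.571429.
Step 4: Under H0, t = rho * sqrt((n-2)/(1-rho^2)) = 1.5570 ~ t(5).
Step 5: Two-sided p-value from the t-distribution with 5 df = 0.180202.
Step 6: alpha = 0.1. fail to reject H0.

rho = 0.5714, p = 0.180202, fail to reject H0 at alpha = 0.1.
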